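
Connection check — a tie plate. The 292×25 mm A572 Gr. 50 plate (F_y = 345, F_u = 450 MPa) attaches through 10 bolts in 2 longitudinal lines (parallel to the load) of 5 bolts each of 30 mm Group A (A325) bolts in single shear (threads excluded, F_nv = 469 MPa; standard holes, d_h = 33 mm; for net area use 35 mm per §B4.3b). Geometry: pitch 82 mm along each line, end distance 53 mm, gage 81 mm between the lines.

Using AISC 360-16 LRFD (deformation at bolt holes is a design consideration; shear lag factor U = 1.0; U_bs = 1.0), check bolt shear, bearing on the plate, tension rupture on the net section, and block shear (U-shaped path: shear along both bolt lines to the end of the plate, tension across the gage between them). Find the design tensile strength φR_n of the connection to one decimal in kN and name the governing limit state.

1873.1 kN (net-section rupture governs)

Bolt shear: A_b = π(30)²/4 = 706.86 mm². φR_n = 0.75 × 469 × 706.86 × 10 × 1 = 2486.4 kN.
Bearing (25 mm plate, F_u = 450 MPa): end bolts L_c = 53 − 33/2 = 36.5, R_n = min(1.2×36.5×25×450, 2.4×30×25×450) = 492.75 kN/bolt; interior L_c = 82 − 33 = 49, R_n = 661.5 kN/bolt. φR_n = 0.75 × (2×492.75 + 8×661.5) = 4708.1 kN.
Tension rupture (net): A_n = (292 − 2×35)×25 = 5550 mm² (U = 1.0, A_e = A_n). φR_n = 0.75 × 450 × 5550 = 1873.1 kN.
Block shear: shear path 2×[53+4×82] = 2×381 mm, A_gv = 19050, A_nv = 2×(381 − 4.5×35)×25 = 11175 mm²; tension across gage: (81 − 1×35)×25 = 1150 mm². R_n = min(0.6×450×11175, 0.6×345×19050) + 1.0×450×1150 = min(3017.3, 3943.4) + 517.5 = 3534.8 kN. φR_n = 0.75 × 3534.8 = 2651.1 kN.
Governing: min(2486.4, 4708.1, 1873.1, 2651.1) = 1873.1 kN → net-section rupture.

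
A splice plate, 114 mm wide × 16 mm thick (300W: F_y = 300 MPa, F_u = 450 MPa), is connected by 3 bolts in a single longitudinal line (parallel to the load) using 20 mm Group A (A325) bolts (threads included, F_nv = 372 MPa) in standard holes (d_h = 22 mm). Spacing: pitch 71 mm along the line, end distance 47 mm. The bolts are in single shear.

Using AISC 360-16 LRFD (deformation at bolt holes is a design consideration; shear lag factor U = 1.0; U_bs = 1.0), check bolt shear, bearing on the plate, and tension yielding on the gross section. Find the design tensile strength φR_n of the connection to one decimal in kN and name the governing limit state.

263.0 kN (bolt shear governs)

Bolt shear: A_b = π(20)²/4 = 314.16 mm². φR_n = 0.75 × 372 × 314.16 × 3 × 1 = 263.0 kN.
Bearing (16 mm plate, F_u = 450 MPa): end bolts L_c = 47 − 22/2 = 36, R_n = min(1.2×36×16×450, 2.4×20×16×450) = 311.04 kN/bolt; interior L_c = 71 − 22 = 49, R_n = 345.6 kN/bolt. φR_n = 0.75 × (1×311.04 + 2×345.6) = 751.7 kN.
Tension yield (gross): A_g = 114×16 = 1824 mm². φR_n = 0.90 × 300 × 1824 = 492.5 kN.
Governing: min(263.0, 751.7, 492.5) = 263.0 kN → bolt shear.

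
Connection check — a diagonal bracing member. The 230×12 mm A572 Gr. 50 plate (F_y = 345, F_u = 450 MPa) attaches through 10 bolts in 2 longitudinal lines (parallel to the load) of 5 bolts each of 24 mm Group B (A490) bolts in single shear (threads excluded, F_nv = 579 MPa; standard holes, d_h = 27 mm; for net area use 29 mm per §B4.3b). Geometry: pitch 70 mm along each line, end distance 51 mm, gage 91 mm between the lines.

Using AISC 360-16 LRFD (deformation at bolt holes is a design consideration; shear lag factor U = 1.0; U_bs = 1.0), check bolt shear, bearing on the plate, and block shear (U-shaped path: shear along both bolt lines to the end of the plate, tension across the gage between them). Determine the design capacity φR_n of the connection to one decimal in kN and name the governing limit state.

Bolt shear: A_b = π(24)²/4 = 452.39 mm². φR_n = 0.75 × 579 × 452.39 × 10 × 1 = 1964.5 kN.
Bearing (12 mm plate, F_u = 450 MPa): end bolts L_c = 51 − 27/2 = 37.5, R_n = min(1.2×37.5×12×450, 2.4×24×12×450) = 243 kN/bolt; interior L_c = 70 − 27 = 43, R_n = 278.64 kN/bolt. φR_n = 0.75 × (2×243 + 8×278.64) = 2036.3 kN.
Block shear: shear path 2×[51+4×70] = 2×331 mm, A_gv = 7944, A_nv = 2×(331 − 4.5×29)×12 = 4812 mm²; tension across gage: (91 − 1×29)×12 = 744 mm². R_n = min(0.6×450×4812, 0.6×345×7944) + 1.0×450×744 = min(1299.2, 1644.4) + 334.8 = 1634 kN. φR_n = 0.75 × 1634 = 1225.5 kN.
Governing: min(1964.5, 2036.3, 1225.5) = 1225.5 kN → block shear.

1225.5 kN (block shear governs)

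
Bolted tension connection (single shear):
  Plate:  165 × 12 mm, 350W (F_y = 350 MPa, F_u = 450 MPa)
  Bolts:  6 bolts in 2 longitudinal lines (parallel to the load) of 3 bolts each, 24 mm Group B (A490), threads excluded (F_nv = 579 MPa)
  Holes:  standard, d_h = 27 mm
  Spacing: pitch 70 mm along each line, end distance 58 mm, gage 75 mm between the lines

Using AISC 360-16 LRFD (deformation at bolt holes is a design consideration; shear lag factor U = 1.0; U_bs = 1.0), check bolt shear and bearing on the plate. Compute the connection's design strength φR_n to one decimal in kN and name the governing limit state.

1178.7 kN (bolt shear governs)

Bolt shear: A_b = π(24)²/4 = 452.39 mm². φR_n = 0.75 × 579 × 452.39 × 6 × 1 = 1178.7 kN.
Bearing (12 mm plate, F_u = 450 MPa): end bolts L_c = 58 − 27/2 = 44.5, R_n = min(1.2×44.5×12×450, 2.4×24×12×450) = 288.36 kN/bolt; interior L_c = 70 − 27 = 43, R_n = 278.64 kN/bolt. φR_n = 0.75 × (2×288.36 + 4×278.64) = 1268.5 kN.
Governing: min(1178.7, 1268.5) = 1178.7 kN → bolt shear.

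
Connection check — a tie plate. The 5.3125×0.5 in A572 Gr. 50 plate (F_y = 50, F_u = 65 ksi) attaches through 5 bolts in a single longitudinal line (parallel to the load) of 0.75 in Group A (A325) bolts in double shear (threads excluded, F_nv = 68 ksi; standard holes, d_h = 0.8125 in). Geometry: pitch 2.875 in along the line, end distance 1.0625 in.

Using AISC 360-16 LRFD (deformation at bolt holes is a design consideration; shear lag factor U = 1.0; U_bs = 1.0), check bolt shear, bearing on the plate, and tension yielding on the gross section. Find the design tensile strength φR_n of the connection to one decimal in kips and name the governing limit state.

119.5 kips (gross-section yield governs)

Bolt shear: A_b = π(0.75)²/4 = 0.44179 in². φR_n = 0.75 × 68 × 0.44179 × 5 × 2 = 225.3 kips.
Bearing (0.5 in plate, F_u = 65 ksi): end bolts L_c = 1.0625 − 0.8125/2 = 0.65625, R_n = min(1.2×0.65625×0.5×65, 2.4×0.75×0.5×65) = 25.594 kips/bolt; interior L_c = 2.875 − 0.8125 = 2.0625, R_n = 58.5 kips/bolt. φR_n = 0.75 × (1×25.594 + 4×58.5) = 194.7 kips.
Tension yield (gross): A_g = 5.3125×0.5 = 2.6563 in². φR_n = 0.90 × 50 × 2.6563 = 119.5 kips.
Governing: min(225.3, 194.7, 119.5) = 119.5 kips → gross-section yield.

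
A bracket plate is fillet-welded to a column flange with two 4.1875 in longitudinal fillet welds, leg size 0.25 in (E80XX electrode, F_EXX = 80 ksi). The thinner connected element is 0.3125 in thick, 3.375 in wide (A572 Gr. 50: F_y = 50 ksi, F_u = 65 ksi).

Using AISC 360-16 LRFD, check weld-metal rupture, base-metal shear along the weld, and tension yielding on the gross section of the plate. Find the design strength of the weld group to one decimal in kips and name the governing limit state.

47.5 kips (gross-section yield governs)

Weld metal: throat = 0.707×0.25 = 0.17675 in, L = 2×4.1875 = 8.375 in. φR_n = 0.75 × 0.6 × 80 × 0.17675 × 8.375 = 53.3 kips.
Base metal shear (0.3125 in plate): yield φR_n = 1.0×0.6×50×0.3125×8.375 = 78.5 kips; rupture φR_n = 0.75×0.6×65×0.3125×8.375 = 76.6 kips; take 76.6 kips (rupture).
Tension yield (gross): A_g = 3.375×0.3125 = 1.0547 in². φR_n = 0.90 × 50 × 1.0547 = 47.5 kips.
Governing: min(53.3, 76.6, 47.5) = 47.5 kips → gross-section yield.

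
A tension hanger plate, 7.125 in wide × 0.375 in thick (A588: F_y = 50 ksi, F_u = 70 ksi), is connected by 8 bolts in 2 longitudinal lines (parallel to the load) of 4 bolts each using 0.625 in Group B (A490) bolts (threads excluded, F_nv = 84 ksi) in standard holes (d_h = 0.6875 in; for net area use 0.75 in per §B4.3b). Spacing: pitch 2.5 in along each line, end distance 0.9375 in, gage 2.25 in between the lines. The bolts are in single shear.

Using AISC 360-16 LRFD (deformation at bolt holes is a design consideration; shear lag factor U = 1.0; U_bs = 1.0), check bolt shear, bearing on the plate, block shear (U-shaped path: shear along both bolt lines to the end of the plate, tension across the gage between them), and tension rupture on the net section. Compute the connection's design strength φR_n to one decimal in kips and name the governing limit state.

Bolt shear: A_b = π(0.625)²/4 = 0.3068 in². φR_n = 0.75 × 84 × 0.3068 × 8 × 1 = 154.6 kips.
Bearing (0.375 in plate, F_u = 70 ksi): end bolts L_c = 0.9375 − 0.6875/2 = 0.59375, R_n = min(1.2×0.59375×0.375×70, 2.4×0.625×0.375×70) = 18.703 kips/bolt; interior L_c = 2.5 − 0.6875 = 1.8125, R_n = 39.375 kips/bolt. φR_n = 0.75 × (2×18.703 + 6×39.375) = 205.2 kips.
Block shear: shear path 2×[0.9375+3×2.5] = 2×8.4375 in, A_gv = 6.3281, A_nv = 2×(8.4375 − 3.5×0.75)×0.375 = 4.3594 in²; tension across gage: (2.25 − 1×0.75)×0.375 = 0.5625 in². R_n = min(0.6×70×4.3594, 0.6×50×6.3281) + 1.0×70×0.5625 = min(183.09, 189.84) + 39.375 = 222.47 kips. φR_n = 0.75 × 222.47 = 166.9 kips.
Tension rupture (net): A_n = (7.125 − 2×0.75)×0.375 = 2.1094 in² (U = 1.0, A_e = A_n). φR_n = 0.75 × 70 × 2.1094 = 110.7 kips.
Governing: min(154.6, 205.2, 166.9, 110.7) = 110.7 kips → net-section rupture.

110.7 kips (net-section rupture governs)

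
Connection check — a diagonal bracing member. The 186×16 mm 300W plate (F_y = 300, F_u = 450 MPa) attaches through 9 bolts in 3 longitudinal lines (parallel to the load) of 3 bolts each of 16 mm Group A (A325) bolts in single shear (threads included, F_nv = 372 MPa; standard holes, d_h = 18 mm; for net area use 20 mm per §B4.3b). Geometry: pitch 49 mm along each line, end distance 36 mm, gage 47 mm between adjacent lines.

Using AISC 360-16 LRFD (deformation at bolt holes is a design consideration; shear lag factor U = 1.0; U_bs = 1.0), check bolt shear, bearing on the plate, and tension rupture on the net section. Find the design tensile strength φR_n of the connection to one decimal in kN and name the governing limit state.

Bolt shear: A_b = π(16)²/4 = 201.06 mm². φR_n = 0.75 × 372 × 201.06 × 9 × 1 = 504.9 kN.
Bearing (16 mm plate, F_u = 450 MPa): end bolts L_c = 36 − 18/2 = 27, R_n = min(1.2×27×16×450, 2.4×16×16×450) = 233.28 kN/bolt; interior L_c = 49 − 18 = 31, R_n = 267.84 kN/bolt. φR_n = 0.75 × (3×233.28 + 6×267.84) = 1730.2 kN.
Tension rupture (net): A_n = (186 − 3×20)×16 = 2016 mm² (U = 1.0, A_e = A_n). φR_n = 0.75 × 450 × 2016 = 680.4 kN.
Governing: min(504.9, 1730.2, 680.4) = 504.9 kN → bolt shear.

504.9 kN (bolt shear governs)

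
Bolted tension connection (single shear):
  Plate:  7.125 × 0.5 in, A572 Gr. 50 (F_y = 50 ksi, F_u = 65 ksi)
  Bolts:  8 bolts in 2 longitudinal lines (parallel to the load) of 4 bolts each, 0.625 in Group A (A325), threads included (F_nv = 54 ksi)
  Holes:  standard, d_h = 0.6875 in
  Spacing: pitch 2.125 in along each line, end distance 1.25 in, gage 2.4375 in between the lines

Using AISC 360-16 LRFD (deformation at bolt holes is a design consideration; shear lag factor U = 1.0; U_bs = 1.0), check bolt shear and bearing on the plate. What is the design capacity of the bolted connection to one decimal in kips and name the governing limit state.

99.4 kips (bolt shear governs)

Bolt shear: A_b = π(0.625)²/4 = 0.3068 in². φR_n = 0.75 × 54 × 0.3068 × 8 × 1 = 99.4 kips.
Bearing (0.5 in plate, F_u = 65 ksi): end bolts L_c = 1.25 − 0.6875/2 = 0.90625, R_n = min(1.2×0.90625×0.5×65, 2.4×0.625×0.5×65) = 35.344 kips/bolt; interior L_c = 2.125 − 0.6875 = 1.4375, R_n = 48.75 kips/bolt. φR_n = 0.75 × (2×35.344 + 6×48.75) = 272.4 kips.
Governing: min(99.4, 272.4) = 99.4 kips → bolt shear.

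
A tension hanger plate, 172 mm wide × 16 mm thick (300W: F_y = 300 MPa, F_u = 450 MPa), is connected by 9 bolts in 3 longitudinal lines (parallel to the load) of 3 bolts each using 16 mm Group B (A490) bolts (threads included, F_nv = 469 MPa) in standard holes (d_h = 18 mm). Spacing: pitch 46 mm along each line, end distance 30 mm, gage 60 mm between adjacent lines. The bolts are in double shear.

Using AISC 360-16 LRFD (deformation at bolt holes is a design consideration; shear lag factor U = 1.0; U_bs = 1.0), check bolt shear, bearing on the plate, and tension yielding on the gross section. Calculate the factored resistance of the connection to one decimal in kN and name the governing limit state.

743.0 kN (gross-section yield governs)

Bolt shear: A_b = π(16)²/4 = 201.06 mm². φR_n = 0.75 × 469 × 201.06 × 9 × 2 = 1273.0 kN.
Bearing (16 mm plate, F_u = 450 MPa): end bolts L_c = 30 − 18/2 = 21, R_n = min(1.2×21×16×450, 2.4×16×16×450) = 181.44 kN/bolt; interior L_c = 46 − 18 = 28, R_n = 241.92 kN/bolt. φR_n = 0.75 × (3×181.44 + 6×241.92) = 1496.9 kN.
Tension yield (gross): A_g = 172×16 = 2752 mm². φR_n = 0.90 × 300 × 2752 = 743.0 kN.
Governing: min(1273.0, 1496.9, 743.0) = 743.0 kN → gross-section yield.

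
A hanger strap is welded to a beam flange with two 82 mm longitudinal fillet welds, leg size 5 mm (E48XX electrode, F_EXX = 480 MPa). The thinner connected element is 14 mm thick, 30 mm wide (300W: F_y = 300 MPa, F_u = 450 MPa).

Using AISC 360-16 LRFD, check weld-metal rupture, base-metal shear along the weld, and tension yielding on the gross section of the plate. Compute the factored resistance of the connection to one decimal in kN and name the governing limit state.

113.4 kN (gross-section yield governs)

Weld metal: throat = 0.707×5 = 3.535 mm, L = 2×82 = 164 mm. φR_n = 0.75 × 0.6 × 480 × 3.535 × 164 = 125.2 kN.
Base metal shear (14 mm plate): yield φR_n = 1.0×0.6×300×14×164 = 413.3 kN; rupture φR_n = 0.75×0.6×450×14×164 = 464.9 kN; take 413.3 kN (yield).
Tension yield (gross): A_g = 30×14 = 420 mm². φR_n = 0.90 × 300 × 420 = 113.4 kN.
Governing: min(125.2, 413.3, 113.4) = 113.4 kN → gross-section yield.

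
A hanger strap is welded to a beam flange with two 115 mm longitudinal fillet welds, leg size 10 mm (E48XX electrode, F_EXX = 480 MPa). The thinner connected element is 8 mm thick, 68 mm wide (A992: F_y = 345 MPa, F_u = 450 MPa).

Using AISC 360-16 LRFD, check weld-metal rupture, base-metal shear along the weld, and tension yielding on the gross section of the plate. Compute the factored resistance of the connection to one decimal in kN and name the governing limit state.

168.9 kN (gross-section yield governs)

Weld metal: throat = 0.707×10 = 7.07 mm, L = 2×115 = 230 mm. φR_n = 0.75 × 0.6 × 480 × 7.07 × 230 = 351.2 kN.
Base metal shear (8 mm plate): yield φR_n = 1.0×0.6×345×8×230 = 380.9 kN; rupture φR_n = 0.75×0.6×450×8×230 = 372.6 kN; take 372.6 kN (rupture).
Tension yield (gross): A_g = 68×8 = 544 mm². φR_n = 0.90 × 345 × 544 = 168.9 kN.
Governing: min(351.2, 372.6, 168.9) = 168.9 kN → gross-section yield.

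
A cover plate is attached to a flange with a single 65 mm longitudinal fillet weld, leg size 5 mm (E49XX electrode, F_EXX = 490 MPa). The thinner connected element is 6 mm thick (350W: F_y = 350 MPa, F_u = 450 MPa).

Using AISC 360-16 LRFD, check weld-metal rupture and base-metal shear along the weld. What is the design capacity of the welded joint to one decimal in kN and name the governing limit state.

50.7 kN (weld metal governs)

Weld metal: throat = 0.707×5 = 3.535 mm, L = 65 mm. φR_n = 0.75 × 0.6 × 490 × 3.535 × 65 = 50.7 kN.
Base metal shear (6 mm plate): yield φR_n = 1.0×0.6×350×6×65 = 81.9 kN; rupture φR_n = 0.75×0.6×450×6×65 = 79.0 kN; take 79.0 kN (rupture).
Governing: min(50.7, 79.0) = 50.7 kN → weld metal.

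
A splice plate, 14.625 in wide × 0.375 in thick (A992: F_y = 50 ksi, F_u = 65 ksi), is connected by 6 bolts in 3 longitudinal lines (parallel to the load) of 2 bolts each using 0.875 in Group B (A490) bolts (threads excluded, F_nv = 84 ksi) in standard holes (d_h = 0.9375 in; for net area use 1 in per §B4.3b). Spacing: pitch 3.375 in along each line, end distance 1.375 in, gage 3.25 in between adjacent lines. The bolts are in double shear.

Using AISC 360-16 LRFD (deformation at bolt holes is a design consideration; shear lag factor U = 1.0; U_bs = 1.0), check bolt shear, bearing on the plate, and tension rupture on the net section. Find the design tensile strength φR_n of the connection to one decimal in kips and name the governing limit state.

Bolt shear: A_b = π(0.875)²/4 = 0.60132 in². φR_n = 0.75 × 84 × 0.60132 × 6 × 2 = 454.6 kips.
Bearing (0.375 in plate, F_u = 65 ksi): end bolts L_c = 1.375 − 0.9375/2 = 0.90625, R_n = min(1.2×0.90625×0.375×65, 2.4×0.875×0.375×65) = 26.508 kips/bolt; interior L_c = 3.375 − 0.9375 = 2.4375, R_n = 51.188 kips/bolt. φR_n = 0.75 × (3×26.508 + 3×51.188) = 174.8 kips.
Tension rupture (net): A_n = (14.625 − 3×1)×0.375 = 4.3594 in² (U = 1.0, A_e = A_n). φR_n = 0.75 × 65 × 4.3594 = 212.5 kips.
Governing: min(454.6, 174.8, 212.5) = 174.8 kips → bearing.

174.8 kips (bearing governs)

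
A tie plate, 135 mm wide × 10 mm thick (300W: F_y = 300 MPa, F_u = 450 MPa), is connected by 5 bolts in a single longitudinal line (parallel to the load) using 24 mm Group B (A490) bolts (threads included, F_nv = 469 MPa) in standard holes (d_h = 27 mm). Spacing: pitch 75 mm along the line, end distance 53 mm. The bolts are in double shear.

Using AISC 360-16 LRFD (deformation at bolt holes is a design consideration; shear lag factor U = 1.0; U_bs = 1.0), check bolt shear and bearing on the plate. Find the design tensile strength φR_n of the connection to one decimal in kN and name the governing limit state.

Bolt shear: A_b = π(24)²/4 = 452.39 mm². φR_n = 0.75 × 469 × 452.39 × 5 × 2 = 1591.3 kN.
Bearing (10 mm plate, F_u = 450 MPa): end bolts L_c = 53 − 27/2 = 39.5, R_n = min(1.2×39.5×10×450, 2.4×24×10×450) = 213.3 kN/bolt; interior L_c = 75 − 27 = 48, R_n = 259.2 kN/bolt. φR_n = 0.75 × (1×213.3 + 4×259.2) = 937.6 kN.
Governing: min(1591.3, 937.6) = 937.6 kN → bearing.

937.6 kN (bearing governs)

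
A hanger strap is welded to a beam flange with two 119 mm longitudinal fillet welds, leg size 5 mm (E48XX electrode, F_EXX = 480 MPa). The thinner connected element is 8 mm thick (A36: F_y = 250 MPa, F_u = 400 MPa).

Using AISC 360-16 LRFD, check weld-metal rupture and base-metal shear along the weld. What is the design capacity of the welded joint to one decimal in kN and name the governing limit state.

Weld metal: throat = 0.707×5 = 3.535 mm, L = 2×119 = 238 mm. φR_n = 0.75 × 0.6 × 480 × 3.535 × 238 = 181.7 kN.
Base metal shear (8 mm plate): yield φR_n = 1.0×0.6×250×8×238 = 285.6 kN; rupture φR_n = 0.75×0.6×400×8×238 = 342.7 kN; take 285.6 kN (yield).
Governing: min(181.7, 285.6) = 181.7 kN → weld metal.

181.7 kN (weld metal governs)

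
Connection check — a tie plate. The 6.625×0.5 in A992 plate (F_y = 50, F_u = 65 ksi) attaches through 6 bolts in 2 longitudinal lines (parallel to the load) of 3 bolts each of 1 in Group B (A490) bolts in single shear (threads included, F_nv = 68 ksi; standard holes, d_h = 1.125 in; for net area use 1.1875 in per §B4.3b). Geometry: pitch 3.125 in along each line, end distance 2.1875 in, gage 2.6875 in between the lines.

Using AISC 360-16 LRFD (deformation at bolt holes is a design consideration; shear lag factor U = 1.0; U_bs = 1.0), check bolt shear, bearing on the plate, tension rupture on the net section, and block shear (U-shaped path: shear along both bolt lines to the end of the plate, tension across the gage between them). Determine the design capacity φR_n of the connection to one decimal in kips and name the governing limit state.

Bolt shear: A_b = π(1)²/4 = 0.7854 in². φR_n = 0.75 × 68 × 0.7854 × 6 × 1 = 240.3 kips.
Bearing (0.5 in plate, F_u = 65 ksi): end bolts L_c = 2.1875 − 1.125/2 = 1.625, R_n = min(1.2×1.625×0.5×65, 2.4×1×0.5×65) = 63.375 kips/bolt; interior L_c = 3.125 − 1.125 = 2, R_n = 78 kips/bolt. φR_n = 0.75 × (2×63.375 + 4×78) = 329.1 kips.
Tension rupture (net): A_n = (6.625 − 2×1.1875)×0.5 = 2.125 in² (U = 1.0, A_e = A_n). φR_n = 0.75 × 65 × 2.125 = 103.6 kips.
Block shear: shear path 2×[2.1875+2×3.125] = 2×8.4375 in, A_gv = 8.4375, A_nv = 2×(8.4375 − 2.5×1.1875)×0.5 = 5.4688 in²; tension across gage: (2.6875 − 1×1.1875)×0.5 = 0.75 in². R_n = min(0.6×65×5.4688, 0.6×50×8.4375) + 1.0×65×0.75 = min(213.28, 253.13) + 48.75 = 262.03 kips. φR_n = 0.75 × 262.03 = 196.5 kips.
Governing: min(240.3, 329.1, 103.6, 196.5) = 103.6 kips → net-section rupture.

103.6 kips (net-section rupture governs)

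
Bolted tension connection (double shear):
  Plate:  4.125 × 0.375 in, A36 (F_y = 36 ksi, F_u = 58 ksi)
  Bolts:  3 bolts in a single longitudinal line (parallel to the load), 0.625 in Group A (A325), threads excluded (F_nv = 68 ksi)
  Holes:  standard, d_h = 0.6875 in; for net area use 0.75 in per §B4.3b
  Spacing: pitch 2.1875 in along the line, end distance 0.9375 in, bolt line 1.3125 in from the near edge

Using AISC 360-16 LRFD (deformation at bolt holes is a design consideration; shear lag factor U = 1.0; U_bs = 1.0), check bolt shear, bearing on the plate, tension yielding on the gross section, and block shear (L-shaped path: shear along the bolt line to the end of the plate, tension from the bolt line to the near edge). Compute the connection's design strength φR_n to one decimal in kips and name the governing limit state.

Bolt shear: A_b = π(0.625)²/4 = 0.3068 in². φR_n = 0.75 × 68 × 0.3068 × 3 × 2 = 93.9 kips.
Bearing (0.375 in plate, F_u = 58 ksi): end bolts L_c = 0.9375 − 0.6875/2 = 0.59375, R_n = min(1.2×0.59375×0.375×58, 2.4×0.625×0.375×58) = 15.497 kips/bolt; interior L_c = 2.1875 − 0.6875 = 1.5, R_n = 32.625 kips/bolt. φR_n = 0.75 × (1×15.497 + 2×32.625) = 60.6 kips.
Tension yield (gross): A_g = 4.125×0.375 = 1.5469 in². φR_n = 0.90 × 36 × 1.5469 = 50.1 kips.
Block shear: shear path 1×[0.9375+2×2.1875] = 1×5.3125 in, A_gv = 1.9922, A_nv = 1×(5.3125 − 2.5×0.75)×0.375 = 1.2891 in²; tension to near edge: (1.3125 − 0.5×0.75)×0.375 = 0.35156 in². R_n = min(0.6×58×1.2891, 0.6×36×1.9922) + 1.0×58×0.35156 = min(44.861, 43.032) + 20.39 = 63.422 kips. φR_n = 0.75 × 63.422 = 47.6 kips.
Governing: min(93.9, 60.6, 50.1, 47.6) = 47.6 kips → block shear.

47.6 kips (block shear governs)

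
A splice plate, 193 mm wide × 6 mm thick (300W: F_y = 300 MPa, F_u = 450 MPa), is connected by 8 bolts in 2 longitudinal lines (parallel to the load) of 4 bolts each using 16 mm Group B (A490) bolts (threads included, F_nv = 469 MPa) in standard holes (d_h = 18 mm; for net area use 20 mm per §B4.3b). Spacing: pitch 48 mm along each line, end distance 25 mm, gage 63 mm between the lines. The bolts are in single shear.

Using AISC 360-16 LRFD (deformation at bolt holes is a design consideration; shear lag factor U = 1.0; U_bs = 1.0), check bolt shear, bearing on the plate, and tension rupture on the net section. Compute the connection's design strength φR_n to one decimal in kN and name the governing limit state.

Bolt shear: A_b = π(16)²/4 = 201.06 mm². φR_n = 0.75 × 469 × 201.06 × 8 × 1 = 565.8 kN.
Bearing (6 mm plate, F_u = 450 MPa): end bolts L_c = 25 − 18/2 = 16, R_n = min(1.2×16×6×450, 2.4×16×6×450) = 51.84 kN/bolt; interior L_c = 48 − 18 = 30, R_n = 97.2 kN/bolt. φR_n = 0.75 × (2×51.84 + 6×97.2) = 515.2 kN.
Tension rupture (net): A_n = (193 − 2×20)×6 = 918 mm² (U = 1.0, A_e = A_n). φR_n = 0.75 × 450 × 918 = 309.8 kN.
Governing: min(565.8, 515.2, 309.8) = 309.8 kN → net-section rupture.

309.8 kN (net-section rupture governs)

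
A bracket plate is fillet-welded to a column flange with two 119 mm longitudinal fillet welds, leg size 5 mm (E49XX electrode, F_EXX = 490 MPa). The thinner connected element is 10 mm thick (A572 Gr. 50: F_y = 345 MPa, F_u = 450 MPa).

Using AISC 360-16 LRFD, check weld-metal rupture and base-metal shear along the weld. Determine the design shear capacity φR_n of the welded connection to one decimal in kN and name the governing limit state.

185.5 kN (weld metal governs)

Weld metal: throat = 0.707×5 = 3.535 mm, L = 2×119 = 238 mm. φR_n = 0.75 × 0.6 × 490 × 3.535 × 238 = 185.5 kN.
Base metal shear (10 mm plate): yield φR_n = 1.0×0.6×345×10×238 = 492.7 kN; rupture φR_n = 0.75×0.6×450×10×238 = 482.0 kN; take 482.0 kN (rupture).
Governing: min(185.5, 482.0) = 185.5 kN → weld metal.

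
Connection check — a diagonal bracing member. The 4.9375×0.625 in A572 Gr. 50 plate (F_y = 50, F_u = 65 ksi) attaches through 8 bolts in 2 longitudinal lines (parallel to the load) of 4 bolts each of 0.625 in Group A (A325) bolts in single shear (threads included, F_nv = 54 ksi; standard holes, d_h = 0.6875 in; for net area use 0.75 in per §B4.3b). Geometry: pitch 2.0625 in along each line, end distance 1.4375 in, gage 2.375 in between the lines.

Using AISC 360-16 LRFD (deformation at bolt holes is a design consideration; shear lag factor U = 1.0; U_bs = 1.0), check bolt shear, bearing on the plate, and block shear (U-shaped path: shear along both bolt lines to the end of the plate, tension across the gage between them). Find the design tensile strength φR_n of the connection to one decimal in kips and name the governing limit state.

Bolt shear: A_b = π(0.625)²/4 = 0.3068 in². φR_n = 0.75 × 54 × 0.3068 × 8 × 1 = 99.4 kips.
Bearing (0.625 in plate, F_u = 65 ksi): end bolts L_c = 1.4375 − 0.6875/2 = 1.09375, R_n = min(1.2×1.09375×0.625×65, 2.4×0.625×0.625×65) = 53.32 kips/bolt; interior L_c = 2.0625 − 0.6875 = 1.375, R_n = 60.938 kips/bolt. φR_n = 0.75 × (2×53.32 + 6×60.938) = 354.2 kips.
Block shear: shear path 2×[1.4375+3×2.0625] = 2×7.625 in, A_gv = 9.5313, A_nv = 2×(7.625 − 3.5×0.75)×0.625 = 6.25 in²; tension across gage: (2.375 − 1×0.75)×0.625 = 1.0156 in². R_n = min(0.6×65×6.25, 0.6×50×9.5313) + 1.0×65×1.0156 = min(243.75, 285.94) + 66.014 = 309.76 kips. φR_n = 0.75 × 309.76 = 232.3 kips.
Governing: min(99.4, 354.2, 232.3) = 99.4 kips → bolt shear.

99.4 kips (bolt shear governs)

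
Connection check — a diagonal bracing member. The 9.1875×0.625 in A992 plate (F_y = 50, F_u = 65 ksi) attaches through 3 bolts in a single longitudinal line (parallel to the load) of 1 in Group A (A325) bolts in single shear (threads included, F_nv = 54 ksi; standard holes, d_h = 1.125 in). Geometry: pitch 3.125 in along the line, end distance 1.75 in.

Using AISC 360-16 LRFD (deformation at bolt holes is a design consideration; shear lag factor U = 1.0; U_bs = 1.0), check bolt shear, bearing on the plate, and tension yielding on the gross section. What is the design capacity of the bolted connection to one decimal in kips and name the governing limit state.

Bolt shear: A_b = π(1)²/4 = 0.7854 in². φR_n = 0.75 × 54 × 0.7854 × 3 × 1 = 95.4 kips.
Bearing (0.625 in plate, F_u = 65 ksi): end bolts L_c = 1.75 − 1.125/2 = 1.1875, R_n = min(1.2×1.1875×0.625×65, 2.4×1×0.625×65) = 57.891 kips/bolt; interior L_c = 3.125 − 1.125 = 2, R_n = 97.5 kips/bolt. φR_n = 0.75 × (1×57.891 + 2×97.5) = 189.7 kips.
Tension yield (gross): A_g = 9.1875×0.625 = 5.7422 in². φR_n = 0.90 × 50 × 5.7422 = 258.4 kips.
Governing: min(95.4, 189.7, 258.4) = 95.4 kips → bolt shear.

95.4 kips (bolt shear governs)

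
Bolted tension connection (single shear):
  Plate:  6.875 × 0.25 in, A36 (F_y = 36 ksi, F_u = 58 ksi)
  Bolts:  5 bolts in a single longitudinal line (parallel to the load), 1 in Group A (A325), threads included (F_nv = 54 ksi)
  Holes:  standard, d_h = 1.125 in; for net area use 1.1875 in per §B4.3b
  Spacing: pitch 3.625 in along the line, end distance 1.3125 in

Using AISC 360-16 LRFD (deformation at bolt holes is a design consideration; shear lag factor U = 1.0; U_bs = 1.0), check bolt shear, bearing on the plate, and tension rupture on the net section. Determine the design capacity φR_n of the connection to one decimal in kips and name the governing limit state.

61.9 kips (net-section rupture governs)

Bolt shear: A_b = π(1)²/4 = 0.7854 in². φR_n = 0.75 × 54 × 0.7854 × 5 × 1 = 159.0 kips.
Bearing (0.25 in plate, F_u = 58 ksi): end bolts L_c = 1.3125 − 1.125/2 = 0.75, R_n = min(1.2×0.75×0.25×58, 2.4×1×0.25×58) = 13.05 kips/bolt; interior L_c = 3.625 − 1.125 = 2.5, R_n = 34.8 kips/bolt. φR_n = 0.75 × (1×13.05 + 4×34.8) = 114.2 kips.
Tension rupture (net): A_n = (6.875 − 1×1.1875)×0.25 = 1.4219 in² (U = 1.0, A_e = A_n). φR_n = 0.75 × 58 × 1.4219 = 61.9 kips.
Governing: min(159.0, 114.2, 61.9) = 61.9 kips → net-section rupture.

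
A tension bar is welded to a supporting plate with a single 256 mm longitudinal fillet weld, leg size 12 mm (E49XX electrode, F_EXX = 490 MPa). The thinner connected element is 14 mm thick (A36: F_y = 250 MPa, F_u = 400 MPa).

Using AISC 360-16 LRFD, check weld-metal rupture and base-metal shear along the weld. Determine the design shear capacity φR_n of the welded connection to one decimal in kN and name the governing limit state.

478.9 kN (weld metal governs)

Weld metal: throat = 0.707×12 = 8.484 mm, L = 256 mm. φR_n = 0.75 × 0.6 × 490 × 8.484 × 256 = 478.9 kN.
Base metal shear (14 mm plate): yield φR_n = 1.0×0.6×250×14×256 = 537.6 kN; rupture φR_n = 0.75×0.6×400×14×256 = 645.1 kN; take 537.6 kN (yield).
Governing: min(478.9, 537.6) = 478.9 kN → weld metal.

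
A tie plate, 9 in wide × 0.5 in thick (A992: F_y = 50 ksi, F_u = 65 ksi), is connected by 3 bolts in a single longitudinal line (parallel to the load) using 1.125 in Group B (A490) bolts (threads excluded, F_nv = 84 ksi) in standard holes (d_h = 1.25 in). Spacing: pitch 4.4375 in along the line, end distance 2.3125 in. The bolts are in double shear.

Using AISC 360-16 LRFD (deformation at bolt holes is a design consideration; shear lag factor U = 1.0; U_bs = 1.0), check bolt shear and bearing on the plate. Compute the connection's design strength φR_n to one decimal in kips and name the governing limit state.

181.0 kips (bearing governs)

Bolt shear: A_b = π(1.125)²/4 = 0.99402 in². φR_n = 0.75 × 84 × 0.99402 × 3 × 2 = 375.7 kips.
Bearing (0.5 in plate, F_u = 65 ksi): end bolts L_c = 2.3125 − 1.25/2 = 1.6875, R_n = min(1.2×1.6875×0.5×65, 2.4×1.125×0.5×65) = 65.813 kips/bolt; interior L_c = 4.4375 − 1.25 = 3.1875, R_n = 87.75 kips/bolt. φR_n = 0.75 × (1×65.813 + 2×87.75) = 181.0 kips.
Governing: min(375.7, 181.0) = 181.0 kips → bearing.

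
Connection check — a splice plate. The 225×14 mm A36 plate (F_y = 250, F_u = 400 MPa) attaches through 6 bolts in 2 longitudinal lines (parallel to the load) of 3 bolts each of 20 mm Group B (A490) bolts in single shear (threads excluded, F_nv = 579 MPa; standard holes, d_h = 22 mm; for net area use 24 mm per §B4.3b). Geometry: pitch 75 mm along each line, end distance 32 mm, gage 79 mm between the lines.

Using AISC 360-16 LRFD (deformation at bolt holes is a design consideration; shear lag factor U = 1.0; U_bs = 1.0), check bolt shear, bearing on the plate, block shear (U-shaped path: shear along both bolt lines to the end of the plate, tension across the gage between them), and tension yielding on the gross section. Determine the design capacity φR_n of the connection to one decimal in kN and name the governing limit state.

Bolt shear: A_b = π(20)²/4 = 314.16 mm². φR_n = 0.75 × 579 × 314.16 × 6 × 1 = 818.5 kN.
Bearing (14 mm plate, F_u = 400 MPa): end bolts L_c = 32 − 22/2 = 21, R_n = min(1.2×21×14×400, 2.4×20×14×400) = 141.12 kN/bolt; interior L_c = 75 − 22 = 53, R_n = 268.8 kN/bolt. φR_n = 0.75 × (2×141.12 + 4×268.8) = 1018.1 kN.
Block shear: shear path 2×[32+2×75] = 2×182 mm, A_gv = 5096, A_nv = 2×(182 − 2.5×24)×14 = 3416 mm²; tension across gage: (79 − 1×24)×14 = 770 mm². R_n = min(0.6×400×3416, 0.6×250×5096) + 1.0×400×770 = min(819.84, 764.4) + 308 = 1072.4 kN. φR_n = 0.75 × 1072.4 = 804.3 kN.
Tension yield (gross): A_g = 225×14 = 3150 mm². φR_n = 0.90 × 250 × 3150 = 708.8 kN.
Governing: min(818.5, 1018.1, 804.3, 708.8) = 708.8 kN → gross-section yield.

708.8 kN (gross-section yield governs)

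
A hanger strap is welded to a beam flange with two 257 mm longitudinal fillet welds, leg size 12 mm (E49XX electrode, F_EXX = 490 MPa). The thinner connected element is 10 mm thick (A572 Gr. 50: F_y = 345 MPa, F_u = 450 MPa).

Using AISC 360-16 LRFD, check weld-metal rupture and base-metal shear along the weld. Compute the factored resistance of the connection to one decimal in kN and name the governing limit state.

Weld metal: throat = 0.707×12 = 8.484 mm, L = 2×257 = 514 mm. φR_n = 0.75 × 0.6 × 490 × 8.484 × 514 = 961.6 kN.
Base metal shear (10 mm plate): yield φR_n = 1.0×0.6×345×10×514 = 1064.0 kN; rupture φR_n = 0.75×0.6×450×10×514 = 1040.9 kN; take 1040.9 kN (rupture).
Governing: min(961.6, 1040.9) = 961.6 kN → weld metal.

961.6 kN (weld metal governs)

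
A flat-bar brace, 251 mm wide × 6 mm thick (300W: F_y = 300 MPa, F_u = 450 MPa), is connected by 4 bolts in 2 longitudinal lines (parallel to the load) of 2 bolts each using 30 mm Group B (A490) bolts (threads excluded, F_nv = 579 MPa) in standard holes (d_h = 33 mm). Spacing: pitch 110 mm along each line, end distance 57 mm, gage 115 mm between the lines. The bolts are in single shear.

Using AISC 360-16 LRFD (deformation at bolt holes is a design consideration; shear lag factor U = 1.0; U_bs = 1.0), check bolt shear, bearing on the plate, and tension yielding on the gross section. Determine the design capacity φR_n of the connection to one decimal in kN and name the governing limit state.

406.6 kN (gross-section yield governs)

Bolt shear: A_b = π(30)²/4 = 706.86 mm². φR_n = 0.75 × 579 × 706.86 × 4 × 1 = 1227.8 kN.
Bearing (6 mm plate, F_u = 450 MPa): end bolts L_c = 57 − 33/2 = 40.5, R_n = min(1.2×40.5×6×450, 2.4×30×6×450) = 131.22 kN/bolt; interior L_c = 110 − 33 = 77, R_n = 194.4 kN/bolt. φR_n = 0.75 × (2×131.22 + 2×194.4) = 488.4 kN.
Tension yield (gross): A_g = 251×6 = 1506 mm². φR_n = 0.90 × 300 × 1506 = 406.6 kN.
Governing: min(1227.8, 488.4, 406.6) = 406.6 kN → gross-section yield.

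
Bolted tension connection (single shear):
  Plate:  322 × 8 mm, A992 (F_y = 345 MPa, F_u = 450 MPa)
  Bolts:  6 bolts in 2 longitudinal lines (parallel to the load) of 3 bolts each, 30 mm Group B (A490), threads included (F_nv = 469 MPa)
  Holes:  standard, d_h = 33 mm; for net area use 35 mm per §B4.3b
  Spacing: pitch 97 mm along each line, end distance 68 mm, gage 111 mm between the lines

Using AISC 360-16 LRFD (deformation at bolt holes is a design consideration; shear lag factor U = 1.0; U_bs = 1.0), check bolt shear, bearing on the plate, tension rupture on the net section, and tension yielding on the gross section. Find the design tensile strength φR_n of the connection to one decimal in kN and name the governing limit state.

Bolt shear: A_b = π(30)²/4 = 706.86 mm². φR_n = 0.75 × 469 × 706.86 × 6 × 1 = 1491.8 kN.
Bearing (8 mm plate, F_u = 450 MPa): end bolts L_c = 68 − 33/2 = 51.5, R_n = min(1.2×51.5×8×450, 2.4×30×8×450) = 222.48 kN/bolt; interior L_c = 97 − 33 = 64, R_n = 259.2 kN/bolt. φR_n = 0.75 × (2×222.48 + 4×259.2) = 1111.3 kN.
Tension rupture (net): A_n = (322 − 2×35)×8 = 2016 mm² (U = 1.0, A_e = A_n). φR_n = 0.75 × 450 × 2016 = 680.4 kN.
Tension yield (gross): A_g = 322×8 = 2576 mm². φR_n = 0.90 × 345 × 2576 = 799.8 kN.
Governing: min(1491.8, 1111.3, 680.4, 799.8) = 680.4 kN → net-section rupture.

680.4 kN (net-section rupture governs)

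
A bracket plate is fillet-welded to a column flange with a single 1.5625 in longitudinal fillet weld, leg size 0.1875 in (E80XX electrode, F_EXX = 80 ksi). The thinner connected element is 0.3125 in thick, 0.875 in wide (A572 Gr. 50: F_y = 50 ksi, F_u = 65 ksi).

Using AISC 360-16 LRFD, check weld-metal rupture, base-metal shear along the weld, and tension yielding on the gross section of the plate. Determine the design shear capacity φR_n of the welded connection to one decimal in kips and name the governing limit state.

7.5 kips (weld metal governs)

Weld metal: throat = 0.707×0.1875 = 0.13256 in, L = 1.5625 in. φR_n = 0.75 × 0.6 × 80 × 0.13256 × 1.5625 = 7.5 kips.
Base metal shear (0.3125 in plate): yield φR_n = 1.0×0.6×50×0.3125×1.5625 = 14.6 kips; rupture φR_n = 0.75×0.6×65×0.3125×1.5625 = 14.3 kips; take 14.3 kips (rupture).
Tension yield (gross): A_g = 0.875×0.3125 = 0.27344 in². φR_n = 0.90 × 50 × 0.27344 = 12.3 kips.
Governing: min(7.5, 14.3, 12.3) = 7.5 kips → weld metal.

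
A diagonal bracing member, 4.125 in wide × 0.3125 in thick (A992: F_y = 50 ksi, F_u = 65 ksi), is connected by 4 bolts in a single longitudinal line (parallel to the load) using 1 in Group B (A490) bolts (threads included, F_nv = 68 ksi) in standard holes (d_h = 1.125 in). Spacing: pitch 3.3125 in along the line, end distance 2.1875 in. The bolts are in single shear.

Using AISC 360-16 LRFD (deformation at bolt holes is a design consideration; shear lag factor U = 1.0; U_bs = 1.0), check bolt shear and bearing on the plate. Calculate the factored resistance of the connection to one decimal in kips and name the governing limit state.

139.4 kips (bearing governs)

Bolt shear: A_b = π(1)²/4 = 0.7854 in². φR_n = 0.75 × 68 × 0.7854 × 4 × 1 = 160.2 kips.
Bearing (0.3125 in plate, F_u = 65 ksi): end bolts L_c = 2.1875 − 1.125/2 = 1.625, R_n = min(1.2×1.625×0.3125×65, 2.4×1×0.3125×65) = 39.609 kips/bolt; interior L_c = 3.3125 − 1.125 = 2.1875, R_n = 48.75 kips/bolt. φR_n = 0.75 × (1×39.609 + 3×48.75) = 139.4 kips.
Governing: min(160.2, 139.4) = 139.4 kips → bearing.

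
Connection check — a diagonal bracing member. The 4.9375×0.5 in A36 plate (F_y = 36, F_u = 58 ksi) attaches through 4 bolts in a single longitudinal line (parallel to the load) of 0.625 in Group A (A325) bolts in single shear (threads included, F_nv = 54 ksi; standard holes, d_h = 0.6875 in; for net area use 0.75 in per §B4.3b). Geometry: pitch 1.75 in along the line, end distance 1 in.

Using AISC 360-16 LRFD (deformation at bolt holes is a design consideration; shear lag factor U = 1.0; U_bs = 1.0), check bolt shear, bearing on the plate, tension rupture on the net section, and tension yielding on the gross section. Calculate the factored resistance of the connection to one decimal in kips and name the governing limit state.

Bolt shear: A_b = π(0.625)²/4 = 0.3068 in². φR_n = 0.75 × 54 × 0.3068 × 4 × 1 = 49.7 kips.
Bearing (0.5 in plate, F_u = 58 ksi): end bolts L_c = 1 − 0.6875/2 = 0.65625, R_n = min(1.2×0.65625×0.5×58, 2.4×0.625×0.5×58) = 22.838 kips/bolt; interior L_c = 1.75 − 0.6875 = 1.0625, R_n = 36.975 kips/bolt. φR_n = 0.75 × (1×22.838 + 3×36.975) = 100.3 kips.
Tension rupture (net): A_n = (4.9375 − 1×0.75)×0.5 = 2.0938 in² (U = 1.0, A_e = A_n). φR_n = 0.75 × 58 × 2.0938 = 91.1 kips.
Tension yield (gross): A_g = 4.9375×0.5 = 2.4688 in². φR_n = 0.90 × 36 × 2.4688 = 80.0 kips.
Governing: min(49.7, 100.3, 91.1, 80.0) = 49.7 kips → bolt shear.

49.7 kips (bolt shear governs)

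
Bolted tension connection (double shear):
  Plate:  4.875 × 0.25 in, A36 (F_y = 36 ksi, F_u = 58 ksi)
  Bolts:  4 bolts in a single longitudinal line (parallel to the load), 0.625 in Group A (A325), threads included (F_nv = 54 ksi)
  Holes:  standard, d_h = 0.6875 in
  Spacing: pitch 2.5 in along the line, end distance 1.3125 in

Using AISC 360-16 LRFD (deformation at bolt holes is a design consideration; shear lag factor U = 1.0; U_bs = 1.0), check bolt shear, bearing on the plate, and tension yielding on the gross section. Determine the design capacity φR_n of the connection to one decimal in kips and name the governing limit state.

Bolt shear: A_b = π(0.625)²/4 = 0.3068 in². φR_n = 0.75 × 54 × 0.3068 × 4 × 2 = 99.4 kips.
Bearing (0.25 in plate, F_u = 58 ksi): end bolts L_c = 1.3125 − 0.6875/2 = 0.96875, R_n = min(1.2×0.96875×0.25×58, 2.4×0.625×0.25×58) = 16.856 kips/bolt; interior L_c = 2.5 − 0.6875 = 1.8125, R_n = 21.75 kips/bolt. φR_n = 0.75 × (1×16.856 + 3×21.75) = 61.6 kips.
Tension yield (gross): A_g = 4.875×0.25 = 1.2188 in². φR_n = 0.90 × 36 × 1.2188 = 39.5 kips.
Governing: min(99.4, 61.6, 39.5) = 39.5 kips → gross-section yield.

39.5 kips (gross-section yield governs)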